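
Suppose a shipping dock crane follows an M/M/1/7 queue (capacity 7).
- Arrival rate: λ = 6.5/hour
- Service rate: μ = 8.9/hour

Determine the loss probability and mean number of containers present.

ρ = λ/μ = 6.5/8.9 = 0.730337
P₀ = (1-ρ)/(1-ρ^(K+1)) = (1-0.730337)/(1-0.730337^8) = 0.2697/0.9191 = 0.2934
P_K = P₀×ρ^K = 0.29341 × 0.730337^7 = 0.29341 × 0.11083 = 0.03252
Blocking probability P_7 = 0.03252 (3.25%)
L = ρ[1 - (K+1)ρ^K + Kρ^(K+1)] / [(1-ρ)(1-ρ^(K+1))]
L = 0.730337 × (1 - 8×0.1108315 + 7×0.08094433) / ((1 - 0.730337) × (1 - 0.08094433)) = 2.0037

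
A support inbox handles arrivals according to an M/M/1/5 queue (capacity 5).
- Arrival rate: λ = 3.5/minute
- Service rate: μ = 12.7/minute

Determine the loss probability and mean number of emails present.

ρ = λ/μ = 3.5/12.7 = 0.2756
P₀ = (1-ρ)/(1-ρ^(K+1)) = (1-0.2756)/(1-0.2756^6) = 0.7244/0.9996 = 0.7247
P_K = P₀×ρ^K = 0.7247 × 0.2756^5 = 0.7247 × 0.001590 = 0.001152
Blocking probability P_5 = 0.001152 (0.12%)
L = ρ[1 - (K+1)ρ^K + Kρ^(K+1)] / [(1-ρ)(1-ρ^(K+1))]
L = 0.2756 × (1 - 6×0.001590 + 5×0.0004382) / ((1 - 0.2756) × (1 - 0.0004382)) = 0.3778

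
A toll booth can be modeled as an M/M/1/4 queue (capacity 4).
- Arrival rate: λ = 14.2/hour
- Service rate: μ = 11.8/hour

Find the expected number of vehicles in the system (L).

ρ = λ/μ = 14.2/11.8 = 1.2034
P₀ = (1-ρ)/(1-ρ^(K+1)) = (1-1.2034)/(1-1.2034^5) = -0.2034/-1.5238 = 0.1335
P_K = P₀×ρ^K = 0.13348 × 1.2034^4 = 0.13348 × 2.0972 = 0.2799
L = ρ[1 - (K+1)ρ^K + Kρ^(K+1)] / [(1-ρ)(1-ρ^(K+1))]
L = 1.2034 × (1 - 5×2.09720 + 4×2.52377) / ((1 - 1.2034) × (1 - 2.52377)) = 2.3649 vehicles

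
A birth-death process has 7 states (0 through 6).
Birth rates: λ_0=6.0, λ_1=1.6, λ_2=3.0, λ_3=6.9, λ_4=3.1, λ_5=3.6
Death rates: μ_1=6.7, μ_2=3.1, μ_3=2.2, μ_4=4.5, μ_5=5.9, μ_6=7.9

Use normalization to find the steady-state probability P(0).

Ratios P(n)/P(0) = (λ₀···λₙ₋₁)/(μ₁···μₙ):
P(1)/P(0) = (6.0)/(6.7) = 0.8955
P(2)/P(0) = (6.0×1.6)/(6.7×3.1) = 0.4622
P(3)/P(0) = (6.0×1.6×3.0)/(6.7×3.1×2.2) = 0.6303
P(4)/P(0) = (6.0×1.6×3.0×6.9)/(6.7×3.1×2.2×4.5) = 0.9664
P(5)/P(0) = (6.0×1.6×3.0×6.9×3.1)/(6.7×3.1×2.2×4.5×5.9) = 0.5078
P(6)/P(0) = (6.0×1.6×3.0×6.9×3.1×3.6)/(6.7×3.1×2.2×4.5×5.9×7.9) = 0.2314

Normalization: ∑ P(n) = 1
P(0) × (1.0000 + 0.8955 + 0.4622 + 0.6303 + 0.9664 + 0.5078 + 0.2314) = 1
P(0) × 4.6936 = 1
P(0) = 1/4.6936 = 0.2131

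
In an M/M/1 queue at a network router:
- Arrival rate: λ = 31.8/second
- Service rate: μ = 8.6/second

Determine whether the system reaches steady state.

Stability requires ρ = λ/(cμ) < 1
ρ = 31.8/(1 × 8.6) = 31.8/8.60 = 3.6977
Since 3.6977 ≥ 1, the system is UNSTABLE.
Queue grows without bound. Need μ > λ = 31.8.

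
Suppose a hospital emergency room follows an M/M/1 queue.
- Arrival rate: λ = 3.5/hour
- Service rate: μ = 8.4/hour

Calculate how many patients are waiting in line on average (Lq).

ρ = λ/μ = 3.5/8.4 = 0.4167
For M/M/1: Lq = λ²/(μ(μ-λ))
Lq = 12.25/(8.4 × 4.90)
Lq = 0.2976 patients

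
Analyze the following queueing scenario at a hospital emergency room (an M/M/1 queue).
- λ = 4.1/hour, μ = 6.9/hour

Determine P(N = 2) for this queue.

ρ = λ/μ = 4.1/6.9 = 0.5942
P(n) = (1-ρ)ρⁿ
P(2) = (1-0.5942) × 0.5942^2
P(2) = 0.4058 × 0.3531
P(2) = 0.1433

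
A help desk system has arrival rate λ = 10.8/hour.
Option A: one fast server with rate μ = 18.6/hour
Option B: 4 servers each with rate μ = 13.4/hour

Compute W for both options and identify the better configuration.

Option A: single server μ = 18.6 (M/M/1)
  ρ_A = 10.8/18.6 = 0.5806
  W_A = 1/(μ-λ) = 1/(18.6-10.8) = 1/7.80 = 0.1282

Option B: 4 servers μ = 13.4 (M/M/4)
  ρ_B = λ/(cμ) = 10.8/(4×13.4) = 0.2015
  Offered load a = λ/μ = cρ = 10.8/13.4 = 0.8060
  P₀ = [ Σₙ₌₀^3 aⁿ/n! + a^4/(4!(1-ρ)) ]⁻¹
  Σ = a^0/0! + a^1/1! + a^2/2! + a^3/3! = 1.0000 + 0.80597 + 0.32479 + 0.087258 = 2.2180
  a^4/(4!(1-ρ)) = 0.4220/(24 × 0.7985) = 0.02202
  P₀ = 1/(2.2180 + 0.02202) = 0.4464
  Lq = P₀·a^4·ρ / (4!(1-ρ)²) = 0.44642 × 0.42196 × 0.20149 / (24 × 0.63761) = 0.002480
  Wq_B = Lq/λ = 0.0024803/10.8 = 0.0002297
  W_B = Wq_B + 1/μ = 0.0002297 + 0.07463 = 0.07486

Since W_B = 0.07486 < W_A = 0.1282, Option B (multiple servers) has the shorter time in system.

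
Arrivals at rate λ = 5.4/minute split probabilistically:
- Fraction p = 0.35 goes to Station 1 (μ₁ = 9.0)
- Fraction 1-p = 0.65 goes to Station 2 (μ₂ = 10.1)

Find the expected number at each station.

Effective rates: λ₁ = 5.4×0.35 = 1.89, λ₂ = 5.4×0.65 = 3.51
Station 1: ρ₁ = 1.89/9.0 = 0.2100, L₁ = ρ₁/(1-ρ₁) = 0.2100/(1-0.2100) = 0.2658
Station 2: ρ₂ = 3.51/10.1 = 0.3475, L₂ = ρ₂/(1-ρ₂) = 0.3475/(1-0.3475) = 0.5326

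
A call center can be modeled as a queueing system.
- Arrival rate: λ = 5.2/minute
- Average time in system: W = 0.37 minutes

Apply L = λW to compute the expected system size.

Little's Law: L = λW
L = 5.2 × 0.37 = 1.9240 calls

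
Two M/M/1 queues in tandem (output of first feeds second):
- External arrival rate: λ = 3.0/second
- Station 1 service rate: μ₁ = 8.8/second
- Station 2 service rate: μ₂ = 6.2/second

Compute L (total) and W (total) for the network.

By Jackson's theorem, each station behaves as independent M/M/1.
Station 1: ρ₁ = 3.0/8.8 = 0.3409, L₁ = ρ₁/(1-ρ₁) = λ/(μ₁-λ) = 3.0/5.80 = 0.5172
Station 2: ρ₂ = 3.0/6.2 = 0.4839, L₂ = ρ₂/(1-ρ₂) = λ/(μ₂-λ) = 3.0/3.20 = 0.9375
Total: L = L₁ + L₂ = 0.5172 + 0.9375 = 1.4547
W = L/λ = 1.4547/3.0 = 0.4849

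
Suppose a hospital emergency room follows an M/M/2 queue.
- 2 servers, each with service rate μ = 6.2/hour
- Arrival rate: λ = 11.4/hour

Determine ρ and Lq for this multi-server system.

Traffic intensity: ρ = λ/(cμ) = 11.4/(2×6.2) = 0.9194
Since ρ = 0.9194 < 1, system is stable.
Offered load a = λ/μ = cρ = 11.4/6.2 = 1.8387
P₀ = [ Σₙ₌₀^1 aⁿ/n! + a^2/(2!(1-ρ)) ]⁻¹
Σ = a^0/0! + a^1/1! = 1.0000 + 1.8387 = 2.8387
a^2/(2!(1-ρ)) = 3.38085/(2 × 0.0806452) = 20.9613
P₀ = 1/(2.8387 + 20.9613) = 0.04202
Lq = P₀·a^2·ρ / (2!(1-ρ)²) = 0.0420168 × 3.38085 × 0.919355 / (2 × 0.00650364) = 10.0403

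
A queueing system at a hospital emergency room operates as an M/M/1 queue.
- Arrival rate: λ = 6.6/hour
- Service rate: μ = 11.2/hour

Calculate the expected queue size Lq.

ρ = λ/μ = 6.6/11.2 = 0.5893
For M/M/1: Lq = λ²/(μ(μ-λ))
Lq = 43.56/(11.2 × 4.60)
Lq = 0.8455 patients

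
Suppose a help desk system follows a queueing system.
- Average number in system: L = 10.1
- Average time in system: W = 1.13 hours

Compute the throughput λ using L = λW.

Little's Law: L = λW, so λ = L/W
λ = 10.1/1.13 = 8.9381 tickets/hour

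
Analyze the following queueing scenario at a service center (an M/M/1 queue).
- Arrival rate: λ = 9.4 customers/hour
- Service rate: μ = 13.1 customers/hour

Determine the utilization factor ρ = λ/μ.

Server utilization: ρ = λ/μ
ρ = 9.4/13.1 = 0.7176
The server is busy 71.76% of the time.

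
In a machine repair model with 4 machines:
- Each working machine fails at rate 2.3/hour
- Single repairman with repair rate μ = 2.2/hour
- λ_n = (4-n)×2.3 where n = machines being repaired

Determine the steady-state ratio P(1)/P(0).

P(1)/P(0) = ∏_{i=0}^{1-1} λ_i/μ_{i+1}
= (4-0)×2.3/2.2
= 4.1818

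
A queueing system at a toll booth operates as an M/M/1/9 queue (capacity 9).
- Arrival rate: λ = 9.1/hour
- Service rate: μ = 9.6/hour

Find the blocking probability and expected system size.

ρ = λ/μ = 9.1/9.6 = 0.947917
P₀ = (1-ρ)/(1-ρ^(K+1)) = (1-0.947917)/(1-0.947917^10) = 0.05208/0.4143 = 0.1257
P_K = P₀×ρ^K = 0.125725 × 0.947917^9 = 0.125725 × 0.617921 = 0.07769
Blocking probability P_9 = 0.07769 (7.77%)
L = ρ[1 - (K+1)ρ^K + Kρ^(K+1)] / [(1-ρ)(1-ρ^(K+1))]
L = 0.947917 × (1 - 10×0.6179208 + 9×0.5857376) / ((1 - 0.947917) × (1 - 0.5857376)) = 4.0608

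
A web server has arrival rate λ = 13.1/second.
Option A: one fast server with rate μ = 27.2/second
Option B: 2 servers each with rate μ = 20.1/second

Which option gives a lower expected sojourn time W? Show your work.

Option A: single server μ = 27.2 (M/M/1)
  ρ_A = 13.1/27.2 = 0.4816
  W_A = 1/(μ-λ) = 1/(27.2-13.1) = 1/14.10 = 0.07092

Option B: 2 servers μ = 20.1 (M/M/2)
  ρ_B = λ/(cμ) = 13.1/(2×20.1) = 0.3259
  Offered load a = λ/μ = cρ = 13.1/20.1 = 0.6517
  P₀ = [ Σₙ₌₀^1 aⁿ/n! + a^2/(2!(1-ρ)) ]⁻¹
  Σ = a^0/0! + a^1/1! = 1.0000 + 0.6517 = 1.6517
  a^2/(2!(1-ρ)) = 0.424767/(2 × 0.674129) = 0.3150
  P₀ = 1/(1.65174 + 0.315048) = 0.5084
  Lq = P₀·a^2·ρ / (2!(1-ρ)²) = 0.5084 × 0.4248 × 0.3259 / (2 × 0.4545) = 0.07743
  Wq_B = Lq/λ = 0.07743/13.1 = 0.005911
  W_B = Wq_B + 1/μ = 0.005911 + 0.04975 = 0.05566

Since W_B = 0.05566 < W_A = 0.07092, Option B (multiple servers) has the shorter time in system.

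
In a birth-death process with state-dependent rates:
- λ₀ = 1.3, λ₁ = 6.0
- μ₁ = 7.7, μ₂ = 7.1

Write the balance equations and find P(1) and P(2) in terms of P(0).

Balance equations:
State 0: λ₀P₀ = μ₁P₁ → P₁ = (λ₀/μ₁)P₀ = (1.3/7.7)P₀ = 0.1688P₀
State 1: P₂ = (λ₀λ₁)/(μ₁μ₂)P₀ = (1.3×6.0)/(7.7×7.1)P₀ = 0.1427P₀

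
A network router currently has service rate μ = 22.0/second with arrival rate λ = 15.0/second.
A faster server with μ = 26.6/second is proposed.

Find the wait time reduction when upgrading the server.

System 1: ρ₁ = 15.0/22.0 = 0.6818, W₁ = 1/(22.0-15.0) = 0.14286
System 2: ρ₂ = 15.0/26.6 = 0.5639, W₂ = 1/(26.6-15.0) = 0.086207
Improvement: (W₁-W₂)/W₁ = (0.14286-0.086207)/0.14286 = 39.66%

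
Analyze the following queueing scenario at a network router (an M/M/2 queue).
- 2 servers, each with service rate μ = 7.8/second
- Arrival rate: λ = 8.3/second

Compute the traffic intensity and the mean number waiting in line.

Traffic intensity: ρ = λ/(cμ) = 8.3/(2×7.8) = 0.5321
Since ρ = 0.5321 < 1, system is stable.
Offered load a = λ/μ = cρ = 8.3/7.8 = 1.0641
P₀ = [ Σₙ₌₀^1 aⁿ/n! + a^2/(2!(1-ρ)) ]⁻¹
Σ = a^0/0! + a^1/1! = 1.0000 + 1.0641 = 2.0641
a^2/(2!(1-ρ)) = 1.1323/(2 × 0.46795) = 1.2099
P₀ = 1/(2.0641 + 1.2099) = 0.3054
Lq = P₀·a^2·ρ / (2!(1-ρ)²) = 0.30544 × 1.1323 × 0.53205 / (2 × 0.21898) = 0.4202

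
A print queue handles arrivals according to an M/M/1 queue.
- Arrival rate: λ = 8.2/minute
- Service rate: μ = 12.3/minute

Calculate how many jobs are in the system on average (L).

ρ = λ/μ = 8.2/12.3 = 0.6667
For M/M/1: L = λ/(μ-λ)
L = 8.2/(12.3-8.2) = 8.2/4.10
L = 2.0000 jobs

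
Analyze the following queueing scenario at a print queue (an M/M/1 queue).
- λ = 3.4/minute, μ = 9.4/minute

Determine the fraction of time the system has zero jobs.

ρ = λ/μ = 3.4/9.4 = 0.3617
P(0) = 1 - ρ = 1 - 0.3617 = 0.6383
The server is idle 63.83% of the time.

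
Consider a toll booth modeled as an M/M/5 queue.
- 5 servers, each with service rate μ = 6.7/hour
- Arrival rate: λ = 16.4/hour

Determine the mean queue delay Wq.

Traffic intensity: ρ = λ/(cμ) = 16.4/(5×6.7) = 0.4896
Since ρ = 0.4896 < 1, system is stable.
Offered load a = λ/μ = cρ = 16.4/6.7 = 2.4478
P₀ = [ Σₙ₌₀^4 aⁿ/n! + a^5/(5!(1-ρ)) ]⁻¹
Σ = a^0/0! + a^1/1! + a^2/2! + a^3/3! + a^4/4! = 1.00000 + 2.44776 + 2.99577 + 2.44431 + 1.49577 = 10.3836
a^5/(5!(1-ρ)) = 87.8709/(120 × 0.51045) = 1.4345
P₀ = 1/(10.3836 + 1.4345) = 0.08462
Lq = P₀·a^5·ρ / (5!(1-ρ)²) = 0.08462 × 87.8709 × 0.4896 / (120 × 0.2606) = 0.1164
Wq = Lq/λ = 0.11642/16.4 = 0.007099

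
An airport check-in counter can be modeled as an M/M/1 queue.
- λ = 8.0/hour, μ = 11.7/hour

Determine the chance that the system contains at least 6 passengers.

ρ = λ/μ = 8.0/11.7 = 0.6838
P(N ≥ n) = ρⁿ
P(N ≥ 6) = 0.6838^6
P(N ≥ 6) = 0.1022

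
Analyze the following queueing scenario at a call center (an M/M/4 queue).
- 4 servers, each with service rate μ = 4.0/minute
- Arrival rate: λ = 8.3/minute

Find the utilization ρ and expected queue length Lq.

Traffic intensity: ρ = λ/(cμ) = 8.3/(4×4.0) = 0.5188
Since ρ = 0.5188 < 1, system is stable.
Offered load a = λ/μ = cρ = 8.3/4.0 = 2.0750
P₀ = [ Σₙ₌₀^3 aⁿ/n! + a^4/(4!(1-ρ)) ]⁻¹
Σ = a^0/0! + a^1/1! + a^2/2! + a^3/3! = 1.0000 + 2.0750 + 2.1528 + 1.4890 = 6.7168
a^4/(4!(1-ρ)) = 18.5384/(24 × 0.48125) = 1.6051
P₀ = 1/(6.7168 + 1.6051) = 0.1202
Lq = P₀·a^4·ρ / (4!(1-ρ)²) = 0.12016 × 18.5384 × 0.51875 / (24 × 0.23160) = 0.2079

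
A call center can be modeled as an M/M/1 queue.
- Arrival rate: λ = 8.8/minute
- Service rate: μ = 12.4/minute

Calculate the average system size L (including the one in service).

ρ = λ/μ = 8.8/12.4 = 0.7097
For M/M/1: L = λ/(μ-λ)
L = 8.8/(12.4-8.8) = 8.8/3.60
L = 2.4444 calls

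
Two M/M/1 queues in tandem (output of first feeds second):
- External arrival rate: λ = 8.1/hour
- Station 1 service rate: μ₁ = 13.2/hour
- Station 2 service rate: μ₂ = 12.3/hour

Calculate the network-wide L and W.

By Jackson's theorem, each station behaves as independent M/M/1.
Station 1: ρ₁ = 8.1/13.2 = 0.6136, L₁ = ρ₁/(1-ρ₁) = λ/(μ₁-λ) = 8.1/5.10 = 1.5882
Station 2: ρ₂ = 8.1/12.3 = 0.6585, L₂ = ρ₂/(1-ρ₂) = λ/(μ₂-λ) = 8.1/4.20 = 1.9286
Total: L = L₁ + L₂ = 1.5882 + 1.9286 = 3.5168
W = L/λ = 3.5168/8.1 = 0.4342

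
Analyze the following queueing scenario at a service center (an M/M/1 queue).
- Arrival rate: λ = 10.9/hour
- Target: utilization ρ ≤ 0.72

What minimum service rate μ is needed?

ρ = λ/μ, so μ = λ/ρ
μ ≥ 10.9/0.72 = 15.1389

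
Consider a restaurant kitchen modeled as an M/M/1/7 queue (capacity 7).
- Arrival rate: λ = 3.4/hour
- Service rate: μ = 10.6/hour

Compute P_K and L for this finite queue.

ρ = λ/μ = 3.4/10.6 = 0.32075
P₀ = (1-ρ)/(1-ρ^(K+1)) = (1-0.32075)/(1-0.32075^8) = 0.67925/0.99989 = 0.6793
P_K = P₀×ρ^K = 0.6793 × 0.32075^7 = 0.6793 × 0.0003493 = 0.0002373
Blocking probability P_7 = 0.0002373 (0.02373%)
L = ρ[1 - (K+1)ρ^K + Kρ^(K+1)] / [(1-ρ)(1-ρ^(K+1))]
L = 0.32075 × (1 - 8×0.0003493 + 7×0.0001120) / ((1 - 0.32075) × (1 - 0.0001120)) = 0.4713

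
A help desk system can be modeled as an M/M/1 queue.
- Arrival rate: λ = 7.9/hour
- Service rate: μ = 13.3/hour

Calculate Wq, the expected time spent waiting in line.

First, compute utilization: ρ = λ/μ = 7.9/13.3 = 0.5940
For M/M/1: Wq = λ/(μ(μ-λ))
Wq = 7.9/(13.3 × (13.3-7.9))
Wq = 7.9/(13.3 × 5.40)
Wq = 0.1100 hours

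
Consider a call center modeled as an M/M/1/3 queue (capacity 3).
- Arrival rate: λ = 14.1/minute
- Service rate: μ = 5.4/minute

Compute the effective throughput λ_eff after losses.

ρ = λ/μ = 14.1/5.4 = 2.6111
P₀ = (1-ρ)/(1-ρ^(K+1)) = (1-2.6111)/(1-2.6111^4) = -1.6111/-45.4830 = 0.03542
P_K = P₀×ρ^K = 0.03542 × 2.6111^3 = 0.03542 × 17.8021 = 0.6306
λ_eff = λ(1-P_K) = 14.1 × (1 - 0.63059) = 14.1 × 0.36941 = 5.2087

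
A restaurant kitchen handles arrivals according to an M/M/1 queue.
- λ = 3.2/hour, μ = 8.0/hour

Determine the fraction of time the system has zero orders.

ρ = λ/μ = 3.2/8.0 = 0.4000
P(0) = 1 - ρ = 1 - 0.4000 = 0.6000
The server is idle 60.00% of the time.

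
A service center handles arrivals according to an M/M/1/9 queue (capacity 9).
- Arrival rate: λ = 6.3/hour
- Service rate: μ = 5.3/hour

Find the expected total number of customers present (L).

ρ = λ/μ = 6.3/5.3 = 1.18868
P₀ = (1-ρ)/(1-ρ^(K+1)) = (1-1.18868)/(1-1.18868^10) = -0.1887/-4.6318 = 0.04074
P_K = P₀×ρ^K = 0.04074 × 1.18868^9 = 0.04074 × 4.7379 = 0.1930
L = ρ[1 - (K+1)ρ^K + Kρ^(K+1)] / [(1-ρ)(1-ρ^(K+1))]
L = 1.18868 × (1 - 10×4.737886 + 9×5.631830) / ((1 - 1.18868) × (1 - 5.631830)) = 5.8590 customers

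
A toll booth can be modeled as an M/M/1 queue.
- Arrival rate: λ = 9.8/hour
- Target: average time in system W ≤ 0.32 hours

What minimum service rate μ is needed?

For M/M/1: W = 1/(μ-λ)
Need W ≤ 0.32, so 1/(μ-λ) ≤ 0.32
μ - λ ≥ 1/0.32 = 3.1250
μ ≥ 9.8 + 3.1250 = 12.9250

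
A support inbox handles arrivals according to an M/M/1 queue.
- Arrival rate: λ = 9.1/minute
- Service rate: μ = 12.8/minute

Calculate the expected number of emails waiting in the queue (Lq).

ρ = λ/μ = 9.1/12.8 = 0.7109
For M/M/1: Lq = λ²/(μ(μ-λ))
Lq = 82.81/(12.8 × 3.70)
Lq = 1.7485 emails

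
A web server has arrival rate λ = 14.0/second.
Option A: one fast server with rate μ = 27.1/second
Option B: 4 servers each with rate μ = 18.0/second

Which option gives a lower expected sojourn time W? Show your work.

Option A: single server μ = 27.1 (M/M/1)
  ρ_A = 14.0/27.1 = 0.5166
  W_A = 1/(μ-λ) = 1/(27.1-14.0) = 1/13.10 = 0.07634

Option B: 4 servers μ = 18.0 (M/M/4)
  ρ_B = λ/(cμ) = 14.0/(4×18.0) = 0.1944
  Offered load a = λ/μ = cρ = 14.0/18.0 = 0.7778
  P₀ = [ Σₙ₌₀^3 aⁿ/n! + a^4/(4!(1-ρ)) ]⁻¹
  Σ = a^0/0! + a^1/1! + a^2/2! + a^3/3! = 1.0000 + 0.7778 + 0.3025 + 0.07842 = 2.1587
  a^4/(4!(1-ρ)) = 0.3660/(24 × 0.8056) = 0.01893
  P₀ = 1/(2.1587 + 0.01893) = 0.4592
  Lq = P₀·a^4·ρ / (4!(1-ρ)²) = 0.4592 × 0.3660 × 0.1944 / (24 × 0.6489) = 0.002098
  Wq_B = Lq/λ = 0.002098/14.0 = 0.0001499
  W_B = Wq_B + 1/μ = 0.0001499 + 0.05556 = 0.05571

Since W_B = 0.05571 < W_A = 0.07634, Option B (multiple servers) has the shorter time in system.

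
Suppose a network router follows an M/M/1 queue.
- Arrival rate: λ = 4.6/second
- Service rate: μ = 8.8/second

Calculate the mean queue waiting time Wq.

First, compute utilization: ρ = λ/μ = 4.6/8.8 = 0.5227
For M/M/1: Wq = λ/(μ(μ-λ))
Wq = 4.6/(8.8 × (8.8-4.6))
Wq = 4.6/(8.8 × 4.20)
Wq = 0.1245 seconds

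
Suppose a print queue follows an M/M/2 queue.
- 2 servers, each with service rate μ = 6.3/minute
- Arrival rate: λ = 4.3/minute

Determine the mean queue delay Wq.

Traffic intensity: ρ = λ/(cμ) = 4.3/(2×6.3) = 0.3413
Since ρ = 0.3413 < 1, system is stable.
Offered load a = λ/μ = cρ = 4.3/6.3 = 0.6825
P₀ = [ Σₙ₌₀^1 aⁿ/n! + a^2/(2!(1-ρ)) ]⁻¹
Σ = a^0/0! + a^1/1! = 1.0000 + 0.6825 = 1.6825
a^2/(2!(1-ρ)) = 0.46586/(2 × 0.65873) = 0.3536
P₀ = 1/(1.6825 + 0.3536) = 0.4911
Lq = P₀·a^2·ρ / (2!(1-ρ)²) = 0.49112 × 0.46586 × 0.34127 / (2 × 0.43393) = 0.08997
Wq = Lq/λ = 0.08997/4.3 = 0.02092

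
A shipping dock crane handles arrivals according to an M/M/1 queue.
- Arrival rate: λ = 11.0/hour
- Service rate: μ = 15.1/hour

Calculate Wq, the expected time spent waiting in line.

First, compute utilization: ρ = λ/μ = 11.0/15.1 = 0.7285
For M/M/1: Wq = λ/(μ(μ-λ))
Wq = 11.0/(15.1 × (15.1-11.0))
Wq = 11.0/(15.1 × 4.10)
Wq = 0.1777 hours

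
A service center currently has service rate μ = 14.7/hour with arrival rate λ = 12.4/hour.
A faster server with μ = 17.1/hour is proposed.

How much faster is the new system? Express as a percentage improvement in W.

System 1: ρ₁ = 12.4/14.7 = 0.8435, W₁ = 1/(14.7-12.4) = 0.4348
System 2: ρ₂ = 12.4/17.1 = 0.7251, W₂ = 1/(17.1-12.4) = 0.2128
Improvement: (W₁-W₂)/W₁ = (0.4348-0.2128)/0.4348 = 51.06%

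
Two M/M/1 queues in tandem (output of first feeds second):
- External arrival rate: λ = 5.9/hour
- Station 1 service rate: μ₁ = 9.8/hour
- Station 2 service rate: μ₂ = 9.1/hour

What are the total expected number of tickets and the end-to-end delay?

By Jackson's theorem, each station behaves as independent M/M/1.
Station 1: ρ₁ = 5.9/9.8 = 0.6020, L₁ = ρ₁/(1-ρ₁) = λ/(μ₁-λ) = 5.9/3.90 = 1.5128
Station 2: ρ₂ = 5.9/9.1 = 0.6484, L₂ = ρ₂/(1-ρ₂) = λ/(μ₂-λ) = 5.9/3.20 = 1.8438
Total: L = L₁ + L₂ = 1.5128 + 1.8438 = 3.3566
W = L/λ = 3.3566/5.9 = 0.5689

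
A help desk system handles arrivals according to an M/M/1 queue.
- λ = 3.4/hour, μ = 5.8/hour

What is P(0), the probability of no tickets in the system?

ρ = λ/μ = 3.4/5.8 = 0.5862
P(0) = 1 - ρ = 1 - 0.5862 = 0.4138
The server is idle 41.38% of the time.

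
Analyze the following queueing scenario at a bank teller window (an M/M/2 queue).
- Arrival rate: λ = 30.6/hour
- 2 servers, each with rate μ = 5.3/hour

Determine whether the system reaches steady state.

Stability requires ρ = λ/(cμ) < 1
ρ = 30.6/(2 × 5.3) = 30.6/10.60 = 2.8868
Since 2.8868 ≥ 1, the system is UNSTABLE.
Need c > λ/μ = 30.6/5.3 = 5.77.
Minimum servers needed: c = 6.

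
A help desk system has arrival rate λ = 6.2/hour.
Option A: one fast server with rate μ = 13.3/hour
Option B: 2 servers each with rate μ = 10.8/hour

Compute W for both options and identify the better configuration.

Option A: single server μ = 13.3 (M/M/1)
  ρ_A = 6.2/13.3 = 0.4662
  W_A = 1/(μ-λ) = 1/(13.3-6.2) = 1/7.10 = 0.1408

Option B: 2 servers μ = 10.8 (M/M/2)
  ρ_B = λ/(cμ) = 6.2/(2×10.8) = 0.2870
  Offered load a = λ/μ = cρ = 6.2/10.8 = 0.5741
  P₀ = [ Σₙ₌₀^1 aⁿ/n! + a^2/(2!(1-ρ)) ]⁻¹
  Σ = a^0/0! + a^1/1! = 1.0000 + 0.5741 = 1.5741
  a^2/(2!(1-ρ)) = 0.3296/(2 × 0.7130) = 0.2311
  P₀ = 1/(1.5741 + 0.2311) = 0.5540
  Lq = P₀·a^2·ρ / (2!(1-ρ)²) = 0.553957 × 0.329561 × 0.287037 / (2 × 0.508316) = 0.05154
  Wq_B = Lq/λ = 0.051545/6.2 = 0.008314
  W_B = Wq_B + 1/μ = 0.008314 + 0.09259 = 0.1009

Since W_B = 0.1009 < W_A = 0.1408, Option B (multiple servers) has the shorter time in system.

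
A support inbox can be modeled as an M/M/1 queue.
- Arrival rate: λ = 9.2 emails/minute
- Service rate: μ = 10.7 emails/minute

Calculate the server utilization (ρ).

Server utilization: ρ = λ/μ
ρ = 9.2/10.7 = 0.8598
The server is busy 85.98% of the time.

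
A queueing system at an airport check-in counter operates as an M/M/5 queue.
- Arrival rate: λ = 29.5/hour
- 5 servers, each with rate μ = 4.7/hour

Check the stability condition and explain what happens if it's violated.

Stability requires ρ = λ/(cμ) < 1
ρ = 29.5/(5 × 4.7) = 29.5/23.50 = 1.2553
Since 1.2553 ≥ 1, the system is UNSTABLE.
Need c > λ/μ = 29.5/4.7 = 6.28.
Minimum servers needed: c = 7.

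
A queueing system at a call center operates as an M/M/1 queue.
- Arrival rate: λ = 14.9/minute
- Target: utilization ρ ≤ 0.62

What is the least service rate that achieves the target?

ρ = λ/μ, so μ = λ/ρ
μ ≥ 14.9/0.62 = 24.0323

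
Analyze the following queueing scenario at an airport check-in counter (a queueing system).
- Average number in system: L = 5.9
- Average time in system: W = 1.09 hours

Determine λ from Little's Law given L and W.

Little's Law: L = λW, so λ = L/W
λ = 5.9/1.09 = 5.4128 passengers/hour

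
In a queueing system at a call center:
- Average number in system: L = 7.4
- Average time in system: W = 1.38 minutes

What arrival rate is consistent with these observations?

Little's Law: L = λW, so λ = L/W
λ = 7.4/1.38 = 5.3623 calls/minute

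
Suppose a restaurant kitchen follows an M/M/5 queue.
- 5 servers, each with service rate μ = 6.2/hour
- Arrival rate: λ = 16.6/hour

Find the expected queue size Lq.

Traffic intensity: ρ = λ/(cμ) = 16.6/(5×6.2) = 0.5355
Since ρ = 0.5355 < 1, system is stable.
Offered load a = λ/μ = cρ = 16.6/6.2 = 2.6774
P₀ = [ Σₙ₌₀^4 aⁿ/n! + a^5/(5!(1-ρ)) ]⁻¹
Σ = a^0/0! + a^1/1! + a^2/2! + a^3/3! + a^4/4! = 1.0000 + 2.6774 + 3.5843 + 3.1989 + 2.1412 = 12.6018
a^5/(5!(1-ρ)) = 137.5885/(120 × 0.46452) = 2.4683
P₀ = 1/(12.6018 + 2.4683) = 0.06636
Lq = P₀·a^5·ρ / (5!(1-ρ)²) = 0.06636 × 137.5885 × 0.5355 / (120 × 0.2158) = 0.1888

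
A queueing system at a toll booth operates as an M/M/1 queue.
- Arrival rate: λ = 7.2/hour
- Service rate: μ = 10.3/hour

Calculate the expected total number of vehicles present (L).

ρ = λ/μ = 7.2/10.3 = 0.6990
For M/M/1: L = λ/(μ-λ)
L = 7.2/(10.3-7.2) = 7.2/3.10
L = 2.3226 vehicles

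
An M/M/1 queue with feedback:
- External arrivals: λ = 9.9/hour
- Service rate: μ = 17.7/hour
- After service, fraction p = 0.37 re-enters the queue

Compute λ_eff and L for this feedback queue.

Effective arrival rate: λ_eff = λ/(1-p) = 9.9/(1-0.37) = 9.9/0.63 = 15.71429
ρ = λ_eff/μ = 15.71429/17.7 = 0.887813
L = ρ/(1-ρ) = 0.887813/(1-0.887813) = 7.9137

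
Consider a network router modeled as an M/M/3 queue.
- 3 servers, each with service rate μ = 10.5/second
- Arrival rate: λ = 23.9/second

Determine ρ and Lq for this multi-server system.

Traffic intensity: ρ = λ/(cμ) = 23.9/(3×10.5) = 0.7587
Since ρ = 0.7587 < 1, system is stable.
Offered load a = λ/μ = cρ = 23.9/10.5 = 2.2762
P₀ = [ Σₙ₌₀^2 aⁿ/n! + a^3/(3!(1-ρ)) ]⁻¹
Σ = a^0/0! + a^1/1! + a^2/2! = 1.0000 + 2.2762 + 2.5905 = 5.8667
a^3/(3!(1-ρ)) = 11.7930/(6 × 0.24127) = 8.1465
P₀ = 1/(5.8667 + 8.1465) = 0.07136
Lq = P₀·a^3·ρ / (3!(1-ρ)²) = 0.071361 × 11.7930 × 0.75873 / (6 × 0.058211) = 1.8282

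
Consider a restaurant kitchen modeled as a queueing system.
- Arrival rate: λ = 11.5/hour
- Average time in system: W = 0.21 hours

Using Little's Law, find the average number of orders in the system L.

Little's Law: L = λW
L = 11.5 × 0.21 = 2.4150 orders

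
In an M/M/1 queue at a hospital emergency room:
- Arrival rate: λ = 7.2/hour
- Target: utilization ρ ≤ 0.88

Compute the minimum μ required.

ρ = λ/μ, so μ = λ/ρ
μ ≥ 7.2/0.88 = 8.1818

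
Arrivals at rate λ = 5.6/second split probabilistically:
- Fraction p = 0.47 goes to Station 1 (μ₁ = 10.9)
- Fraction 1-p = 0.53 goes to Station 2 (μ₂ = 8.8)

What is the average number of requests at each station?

Effective rates: λ₁ = 5.6×0.47 = 2.632, λ₂ = 5.6×0.53 = 2.968
Station 1: ρ₁ = 2.632/10.9 = 0.24147, L₁ = ρ₁/(1-ρ₁) = 0.24147/(1-0.24147) = 0.3183
Station 2: ρ₂ = 2.968/8.8 = 0.33727, L₂ = ρ₂/(1-ρ₂) = 0.33727/(1-0.33727) = 0.5089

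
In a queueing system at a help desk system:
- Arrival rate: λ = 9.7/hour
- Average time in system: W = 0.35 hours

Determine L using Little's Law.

Little's Law: L = λW
L = 9.7 × 0.35 = 3.3950 tickets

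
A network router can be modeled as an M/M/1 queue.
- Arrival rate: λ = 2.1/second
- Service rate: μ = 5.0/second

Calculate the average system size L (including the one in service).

ρ = λ/μ = 2.1/5.0 = 0.4200
For M/M/1: L = λ/(μ-λ)
L = 2.1/(5.0-2.1) = 2.1/2.90
L = 0.7241 packets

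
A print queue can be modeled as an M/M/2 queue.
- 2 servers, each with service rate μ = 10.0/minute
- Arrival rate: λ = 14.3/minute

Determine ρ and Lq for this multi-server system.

Traffic intensity: ρ = λ/(cμ) = 14.3/(2×10.0) = 0.7150
Since ρ = 0.7150 < 1, system is stable.
Offered load a = λ/μ = cρ = 14.3/10.0 = 1.4300
P₀ = [ Σₙ₌₀^1 aⁿ/n! + a^2/(2!(1-ρ)) ]⁻¹
Σ = a^0/0! + a^1/1! = 1.0000 + 1.4300 = 2.4300
a^2/(2!(1-ρ)) = 2.0449/(2 × 0.2850) = 3.5875
P₀ = 1/(2.4300 + 3.5875) = 0.1662
Lq = P₀·a^2·ρ / (2!(1-ρ)²) = 0.16618 × 2.0449 × 0.71500 / (2 × 0.081225) = 1.4957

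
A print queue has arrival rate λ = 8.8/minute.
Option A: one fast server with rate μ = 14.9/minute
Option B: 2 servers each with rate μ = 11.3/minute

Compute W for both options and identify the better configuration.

Option A: single server μ = 14.9 (M/M/1)
  ρ_A = 8.8/14.9 = 0.5906
  W_A = 1/(μ-λ) = 1/(14.9-8.8) = 1/6.10 = 0.1639

Option B: 2 servers μ = 11.3 (M/M/2)
  ρ_B = λ/(cμ) = 8.8/(2×11.3) = 0.3894
  Offered load a = λ/μ = cρ = 8.8/11.3 = 0.7788
  P₀ = [ Σₙ₌₀^1 aⁿ/n! + a^2/(2!(1-ρ)) ]⁻¹
  Σ = a^0/0! + a^1/1! = 1.0000 + 0.7788 = 1.7788
  a^2/(2!(1-ρ)) = 0.6065/(2 × 0.6106) = 0.4966
  P₀ = 1/(1.7788 + 0.4966) = 0.4395
  Lq = P₀·a^2·ρ / (2!(1-ρ)²) = 0.4395 × 0.6065 × 0.3894 / (2 × 0.3729) = 0.1392
  Wq_B = Lq/λ = 0.1392/8.8 = 0.01582
  W_B = Wq_B + 1/μ = 0.01582 + 0.08850 = 0.1043

Since W_B = 0.1043 < W_A = 0.1639, Option B (multiple servers) has the shorter time in system.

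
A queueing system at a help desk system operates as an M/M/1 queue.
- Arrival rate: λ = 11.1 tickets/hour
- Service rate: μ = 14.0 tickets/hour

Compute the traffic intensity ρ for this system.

Server utilization: ρ = λ/μ
ρ = 11.1/14.0 = 0.7929
The server is busy 79.29% of the time.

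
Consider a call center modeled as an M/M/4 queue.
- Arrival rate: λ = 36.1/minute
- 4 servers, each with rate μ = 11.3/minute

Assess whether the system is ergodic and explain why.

Stability requires ρ = λ/(cμ) < 1
ρ = 36.1/(4 × 11.3) = 36.1/45.20 = 0.7987
Since 0.7987 < 1, the system is STABLE.
The servers are busy 79.87% of the time.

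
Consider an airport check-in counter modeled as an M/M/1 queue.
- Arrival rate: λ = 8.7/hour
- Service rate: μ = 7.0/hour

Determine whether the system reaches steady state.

Stability requires ρ = λ/(cμ) < 1
ρ = 8.7/(1 × 7.0) = 8.7/7.00 = 1.2429
Since 1.2429 ≥ 1, the system is UNSTABLE.
Queue grows without bound. Need μ > λ = 8.7.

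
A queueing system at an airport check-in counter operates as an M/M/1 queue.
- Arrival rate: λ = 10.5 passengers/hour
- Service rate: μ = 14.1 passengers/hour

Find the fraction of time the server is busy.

Server utilization: ρ = λ/μ
ρ = 10.5/14.1 = 0.7447
The server is busy 74.47% of the time.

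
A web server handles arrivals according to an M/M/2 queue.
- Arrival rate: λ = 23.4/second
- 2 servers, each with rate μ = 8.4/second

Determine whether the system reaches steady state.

Stability requires ρ = λ/(cμ) < 1
ρ = 23.4/(2 × 8.4) = 23.4/16.80 = 1.3929
Since 1.3929 ≥ 1, the system is UNSTABLE.
Need c > λ/μ = 23.4/8.4 = 2.79.
Minimum servers needed: c = 3.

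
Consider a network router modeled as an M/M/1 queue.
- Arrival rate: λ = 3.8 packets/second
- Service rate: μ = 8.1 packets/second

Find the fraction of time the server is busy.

Server utilization: ρ = λ/μ
ρ = 3.8/8.1 = 0.4691
The server is busy 46.91% of the time.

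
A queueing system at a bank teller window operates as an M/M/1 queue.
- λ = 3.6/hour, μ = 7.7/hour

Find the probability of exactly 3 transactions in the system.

ρ = λ/μ = 3.6/7.7 = 0.46753
P(n) = (1-ρ)ρⁿ
P(3) = (1-0.46753) × 0.46753^3
P(3) = 0.5325 × 0.1022
P(3) = 0.05442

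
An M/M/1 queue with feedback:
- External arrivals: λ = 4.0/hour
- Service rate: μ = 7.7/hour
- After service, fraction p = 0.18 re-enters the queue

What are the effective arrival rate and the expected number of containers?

Effective arrival rate: λ_eff = λ/(1-p) = 4.0/(1-0.18) = 4.0/0.82 = 4.8780
ρ = λ_eff/μ = 4.8780/7.7 = 0.63351
L = ρ/(1-ρ) = 0.63351/(1-0.63351) = 1.7286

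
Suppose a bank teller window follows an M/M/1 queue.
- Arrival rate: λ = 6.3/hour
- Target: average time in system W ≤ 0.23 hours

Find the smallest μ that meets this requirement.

For M/M/1: W = 1/(μ-λ)
Need W ≤ 0.23, so 1/(μ-λ) ≤ 0.23
μ - λ ≥ 1/0.23 = 4.3478
μ ≥ 6.3 + 4.3478 = 10.6478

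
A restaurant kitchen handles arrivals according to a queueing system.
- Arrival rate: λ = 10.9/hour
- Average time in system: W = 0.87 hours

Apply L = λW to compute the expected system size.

Little's Law: L = λW
L = 10.9 × 0.87 = 9.4830 orders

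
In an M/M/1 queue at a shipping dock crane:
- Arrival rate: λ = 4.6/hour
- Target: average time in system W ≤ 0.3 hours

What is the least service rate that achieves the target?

For M/M/1: W = 1/(μ-λ)
Need W ≤ 0.3, so 1/(μ-λ) ≤ 0.3
μ - λ ≥ 1/0.3 = 3.3333
μ ≥ 4.6 + 3.3333 = 7.9333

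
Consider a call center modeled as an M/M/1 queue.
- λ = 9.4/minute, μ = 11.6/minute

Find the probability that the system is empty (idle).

ρ = λ/μ = 9.4/11.6 = 0.8103
P(0) = 1 - ρ = 1 - 0.8103 = 0.1897
The server is idle 18.97% of the time.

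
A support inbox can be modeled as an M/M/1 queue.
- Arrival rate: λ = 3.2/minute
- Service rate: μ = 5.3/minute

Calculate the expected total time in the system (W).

First, compute utilization: ρ = λ/μ = 3.2/5.3 = 0.6038
For M/M/1: W = 1/(μ-λ)
W = 1/(5.3-3.2) = 1/2.10
W = 0.4762 minutes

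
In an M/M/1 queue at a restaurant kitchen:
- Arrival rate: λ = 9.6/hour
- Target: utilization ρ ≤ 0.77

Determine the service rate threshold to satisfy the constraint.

ρ = λ/μ, so μ = λ/ρ
μ ≥ 9.6/0.77 = 12.4675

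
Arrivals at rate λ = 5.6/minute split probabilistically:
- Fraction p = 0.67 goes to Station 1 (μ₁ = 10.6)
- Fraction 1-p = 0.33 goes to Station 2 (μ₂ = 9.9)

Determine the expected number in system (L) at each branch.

Effective rates: λ₁ = 5.6×0.67 = 3.752, λ₂ = 5.6×0.33 = 1.848
Station 1: ρ₁ = 3.752/10.6 = 0.35396, L₁ = ρ₁/(1-ρ₁) = 0.35396/(1-0.35396) = 0.5479
Station 2: ρ₂ = 1.848/9.9 = 0.18667, L₂ = ρ₂/(1-ρ₂) = 0.18667/(1-0.18667) = 0.2295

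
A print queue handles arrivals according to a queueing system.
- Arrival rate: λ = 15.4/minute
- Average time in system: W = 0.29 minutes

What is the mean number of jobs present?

Little's Law: L = λW
L = 15.4 × 0.29 = 4.4660 jobs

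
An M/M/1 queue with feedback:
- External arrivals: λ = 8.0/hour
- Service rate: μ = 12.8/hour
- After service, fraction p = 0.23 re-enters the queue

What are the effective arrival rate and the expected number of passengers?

Effective arrival rate: λ_eff = λ/(1-p) = 8.0/(1-0.23) = 8.0/0.77 = 10.38961
ρ = λ_eff/μ = 10.38961/12.8 = 0.811688
L = ρ/(1-ρ) = 0.811688/(1-0.811688) = 4.3103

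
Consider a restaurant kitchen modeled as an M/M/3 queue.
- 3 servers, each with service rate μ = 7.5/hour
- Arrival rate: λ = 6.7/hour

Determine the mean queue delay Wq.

Traffic intensity: ρ = λ/(cμ) = 6.7/(3×7.5) = 0.2978
Since ρ = 0.2978 < 1, system is stable.
Offered load a = λ/μ = cρ = 6.7/7.5 = 0.8933
P₀ = [ Σₙ₌₀^2 aⁿ/n! + a^3/(3!(1-ρ)) ]⁻¹
Σ = a^0/0! + a^1/1! + a^2/2! = 1.00000 + 0.893333 + 0.399022 = 2.2924
a^3/(3!(1-ρ)) = 0.7129/(6 × 0.7022) = 0.1692
P₀ = 1/(2.2924 + 0.1692) = 0.4062
Lq = P₀·a^3·ρ / (3!(1-ρ)²) = 0.4062 × 0.7129 × 0.2978 / (6 × 0.4931) = 0.02915
Wq = Lq/λ = 0.02915/6.7 = 0.004351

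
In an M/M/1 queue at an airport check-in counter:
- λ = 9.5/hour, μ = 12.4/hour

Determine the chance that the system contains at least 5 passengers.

ρ = λ/μ = 9.5/12.4 = 0.7661
P(N ≥ n) = ρⁿ
P(N ≥ 5) = 0.7661^5
P(N ≥ 5) = 0.2639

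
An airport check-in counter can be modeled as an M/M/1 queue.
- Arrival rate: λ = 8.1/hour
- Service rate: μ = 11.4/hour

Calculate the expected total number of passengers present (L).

ρ = λ/μ = 8.1/11.4 = 0.7105
For M/M/1: L = λ/(μ-λ)
L = 8.1/(11.4-8.1) = 8.1/3.30
L = 2.4545 passengers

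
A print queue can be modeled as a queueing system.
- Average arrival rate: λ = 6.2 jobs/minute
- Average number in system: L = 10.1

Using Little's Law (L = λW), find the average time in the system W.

Little's Law: L = λW, so W = L/λ
W = 10.1/6.2 = 1.6290 minutes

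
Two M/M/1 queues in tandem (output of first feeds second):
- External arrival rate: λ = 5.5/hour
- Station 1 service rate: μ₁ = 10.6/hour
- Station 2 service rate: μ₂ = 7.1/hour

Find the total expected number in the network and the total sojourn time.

By Jackson's theorem, each station behaves as independent M/M/1.
Station 1: ρ₁ = 5.5/10.6 = 0.5189, L₁ = ρ₁/(1-ρ₁) = λ/(μ₁-λ) = 5.5/5.10 = 1.0784
Station 2: ρ₂ = 5.5/7.1 = 0.7746, L₂ = ρ₂/(1-ρ₂) = λ/(μ₂-λ) = 5.5/1.60 = 3.4375
Total: L = L₁ + L₂ = 1.0784 + 3.4375 = 4.5159
W = L/λ = 4.5159/5.5 = 0.8211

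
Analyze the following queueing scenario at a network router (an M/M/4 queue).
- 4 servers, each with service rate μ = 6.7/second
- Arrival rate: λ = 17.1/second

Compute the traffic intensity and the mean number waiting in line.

Traffic intensity: ρ = λ/(cμ) = 17.1/(4×6.7) = 0.6381
Since ρ = 0.6381 < 1, system is stable.
Offered load a = λ/μ = cρ = 17.1/6.7 = 2.5522
P₀ = [ Σₙ₌₀^3 aⁿ/n! + a^4/(4!(1-ρ)) ]⁻¹
Σ = a^0/0! + a^1/1! + a^2/2! + a^3/3! = 1.0000 + 2.5522 + 3.2570 + 2.7708 = 9.5800
a^4/(4!(1-ρ)) = 42.4312/(24 × 0.36194) = 4.8847
P₀ = 1/(9.5800 + 4.8847) = 0.06913
Lq = P₀·a^4·ρ / (4!(1-ρ)²) = 0.06913 × 42.4312 × 0.6381 / (24 × 0.1310) = 0.5953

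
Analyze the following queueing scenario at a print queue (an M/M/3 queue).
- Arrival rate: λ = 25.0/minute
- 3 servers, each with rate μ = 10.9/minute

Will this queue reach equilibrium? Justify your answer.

Stability requires ρ = λ/(cμ) < 1
ρ = 25.0/(3 × 10.9) = 25.0/32.70 = 0.7645
Since 0.7645 < 1, the system is STABLE.
The servers are busy 76.45% of the time.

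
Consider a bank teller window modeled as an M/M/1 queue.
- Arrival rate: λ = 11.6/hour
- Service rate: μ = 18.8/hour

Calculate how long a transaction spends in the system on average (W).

First, compute utilization: ρ = λ/μ = 11.6/18.8 = 0.6170
For M/M/1: W = 1/(μ-λ)
W = 1/(18.8-11.6) = 1/7.20
W = 0.1389 hours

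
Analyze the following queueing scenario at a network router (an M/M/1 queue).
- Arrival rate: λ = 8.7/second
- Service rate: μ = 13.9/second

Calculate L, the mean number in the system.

ρ = λ/μ = 8.7/13.9 = 0.6259
For M/M/1: L = λ/(μ-λ)
L = 8.7/(13.9-8.7) = 8.7/5.20
L = 1.6731 packets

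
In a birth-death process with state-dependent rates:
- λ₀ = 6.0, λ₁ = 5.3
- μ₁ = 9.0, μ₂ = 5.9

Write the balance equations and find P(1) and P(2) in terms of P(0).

Balance equations:
State 0: λ₀P₀ = μ₁P₁ → P₁ = (λ₀/μ₁)P₀ = (6.0/9.0)P₀ = 0.6667P₀
State 1: P₂ = (λ₀λ₁)/(μ₁μ₂)P₀ = (6.0×5.3)/(9.0×5.9)P₀ = 0.5989P₀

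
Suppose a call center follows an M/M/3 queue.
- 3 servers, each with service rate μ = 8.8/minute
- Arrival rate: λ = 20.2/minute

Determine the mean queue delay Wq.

Traffic intensity: ρ = λ/(cμ) = 20.2/(3×8.8) = 0.7652
Since ρ = 0.7652 < 1, system is stable.
Offered load a = λ/μ = cρ = 20.2/8.8 = 2.2955
P₀ = [ Σₙ₌₀^2 aⁿ/n! + a^3/(3!(1-ρ)) ]⁻¹
Σ = a^0/0! + a^1/1! + a^2/2! = 1.00000 + 2.29545 + 2.63456 = 5.9300
a^3/(3!(1-ρ)) = 12.0950/(6 × 0.234848) = 8.5836
P₀ = 1/(5.9300 + 8.5836) = 0.06890
Lq = P₀·a^3·ρ / (3!(1-ρ)²) = 0.068901 × 12.0950 × 0.76515 / (6 × 0.055154) = 1.9269
Wq = Lq/λ = 1.9269/20.2 = 0.09539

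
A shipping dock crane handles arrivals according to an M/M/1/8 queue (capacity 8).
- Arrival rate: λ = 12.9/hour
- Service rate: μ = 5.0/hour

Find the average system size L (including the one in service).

ρ = λ/μ = 12.9/5.0 = 2.5800
P₀ = (1-ρ)/(1-ρ^(K+1)) = (1-2.5800)/(1-2.5800^9) = -1.5800/-5063.9756 = 0.0003120
P_K = P₀×ρ^K = 0.0003120 × 2.5800^8 = 0.0003120 × 1963.1688 = 0.6125
L = ρ[1 - (K+1)ρ^K + Kρ^(K+1)] / [(1-ρ)(1-ρ^(K+1))]
L = 2.5800 × (1 - 9×1963.1688 + 8×5064.9756) / ((1 - 2.5800) × (1 - 5064.9756)) = 7.3689 containers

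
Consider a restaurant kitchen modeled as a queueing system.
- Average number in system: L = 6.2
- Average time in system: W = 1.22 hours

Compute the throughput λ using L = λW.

Little's Law: L = λW, so λ = L/W
λ = 6.2/1.22 = 5.0820 orders/hour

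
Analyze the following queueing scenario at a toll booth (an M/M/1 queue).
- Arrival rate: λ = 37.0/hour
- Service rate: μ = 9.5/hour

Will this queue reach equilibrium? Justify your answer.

Stability requires ρ = λ/(cμ) < 1
ρ = 37.0/(1 × 9.5) = 37.0/9.50 = 3.8947
Since 3.8947 ≥ 1, the system is UNSTABLE.
Queue grows without bound. Need μ > λ = 37.0.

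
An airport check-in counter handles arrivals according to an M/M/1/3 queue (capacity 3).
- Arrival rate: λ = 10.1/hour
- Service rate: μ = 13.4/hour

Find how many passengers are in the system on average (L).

ρ = λ/μ = 10.1/13.4 = 0.75373
P₀ = (1-ρ)/(1-ρ^(K+1)) = (1-0.75373)/(1-0.75373^4) = 0.2463/0.6773 = 0.3636
P_K = P₀×ρ^K = 0.3636 × 0.75373^3 = 0.3636 × 0.4282 = 0.1557
L = ρ[1 - (K+1)ρ^K + Kρ^(K+1)] / [(1-ρ)(1-ρ^(K+1))]
L = 0.75373 × (1 - 4×0.42820 + 3×0.32275) / ((1 - 0.75373) × (1 - 0.32275)) = 1.1544 passengers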